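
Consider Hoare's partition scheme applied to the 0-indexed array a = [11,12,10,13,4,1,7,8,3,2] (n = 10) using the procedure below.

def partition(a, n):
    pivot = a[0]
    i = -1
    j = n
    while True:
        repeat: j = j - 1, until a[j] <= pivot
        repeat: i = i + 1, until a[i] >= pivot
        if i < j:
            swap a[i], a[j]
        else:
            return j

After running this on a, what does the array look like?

pivot = a[0] = 11; i = -1, j = 10
j→9 (a[9]=2≤11), i→0 (a[0]=11≥11); i<j, swap → [2,12,10,13,4,1,7,8,3,11]
j→8 (a[8]=3≤11), i→1 (a[1]=12≥11); i<j, swap → [2,3,10,13,4,1,7,8,12,11]
j→7 (a[7]=8≤11), i→3 (a[3]=13≥11); i<j, swap → [2,3,10,8,4,1,7,13,12,11]
j→6, i→7; i≥j, return j=6. a = [2,3,10,8,4,1,7,13,12,11]

[2,3,10,8,4,1,7,13,12,11]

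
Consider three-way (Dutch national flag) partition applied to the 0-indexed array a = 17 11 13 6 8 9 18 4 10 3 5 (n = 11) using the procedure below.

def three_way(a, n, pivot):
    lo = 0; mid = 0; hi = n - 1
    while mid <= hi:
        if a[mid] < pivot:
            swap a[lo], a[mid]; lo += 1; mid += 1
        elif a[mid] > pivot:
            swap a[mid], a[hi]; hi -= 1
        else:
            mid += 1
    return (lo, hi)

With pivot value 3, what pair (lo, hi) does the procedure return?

pivot = 3; lo=0, mid=0, hi=10
a[mid]=17>3: swap a[0],a[10]; hi=9 → 5 11 13 6 8 9 18 4 10 3 17
a[mid]=5>3: swap a[0],a[9]; hi=8 → 3 11 13 6 8 9 18 4 10 5 17
a[mid]=3=3: mid=1
a[mid]=11>3: swap a[1],a[8]; hi=7 → 3 10 13 6 8 9 18 4 11 5 17
a[mid]=10>3: swap a[1],a[7]; hi=6 → 3 4 13 6 8 9 18 10 11 5 17
a[mid]=4>3: swap a[1],a[6]; hi=5 → 3 18 13 6 8 9 4 10 11 5 17
a[mid]=18>3: swap a[1],a[5]; hi=4 → 3 9 13 6 8 18 4 10 11 5 17
a[mid]=9>3: swap a[1],a[4]; hi=3 → 3 8 13 6 9 18 4 10 11 5 17
a[mid]=8>3: swap a[1],a[3]; hi=2 → 3 6 13 8 9 18 4 10 11 5 17
a[mid]=6>3: swap a[1],a[2]; hi=1 → 3 13 6 8 9 18 4 10 11 5 17
a[mid]=13>3: swap a[1],a[1]; hi=0 → 3 13 6 8 9 18 4 10 11 5 17
end: lo=0, hi=0; a = 3 13 6 8 9 18 4 10 11 5 17

(0, 0)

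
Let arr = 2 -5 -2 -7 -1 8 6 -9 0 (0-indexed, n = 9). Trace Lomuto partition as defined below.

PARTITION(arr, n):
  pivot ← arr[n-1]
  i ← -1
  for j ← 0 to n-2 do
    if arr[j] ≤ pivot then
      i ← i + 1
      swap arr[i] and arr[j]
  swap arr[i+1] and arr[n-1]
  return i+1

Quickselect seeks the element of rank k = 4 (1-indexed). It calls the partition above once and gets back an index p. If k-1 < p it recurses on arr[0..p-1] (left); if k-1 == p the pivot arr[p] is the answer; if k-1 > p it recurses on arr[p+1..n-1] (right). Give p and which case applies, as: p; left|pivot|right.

pivot=0, i=-1
j=0: 2>0, skip
j=1: -5≤0, i=0, swap(0,1) ⇒ -5 2 -2 -7 -1 8 6 -9 0
j=2: -2≤0, i=1, swap(1,2) ⇒ -5 -2 2 -7 -1 8 6 -9 0
j=3: -7≤0, i=2, swap(2,3) ⇒ -5 -2 -7 2 -1 8 6 -9 0
j=4: -1≤0, i=3, swap(3,4) ⇒ -5 -2 -7 -1 2 8 6 -9 0
j=5: 8>0, skip
j=6: 6>0, skip
j=7: -9≤0, i=4, swap(4,7) ⇒ -5 -2 -7 -1 -9 8 6 2 0
swap(5,8) ⇒ -5 -2 -7 -1 -9 0 6 2 8; return 5
p = 5; k-1 = 3 < 5 ⇒ left

5; left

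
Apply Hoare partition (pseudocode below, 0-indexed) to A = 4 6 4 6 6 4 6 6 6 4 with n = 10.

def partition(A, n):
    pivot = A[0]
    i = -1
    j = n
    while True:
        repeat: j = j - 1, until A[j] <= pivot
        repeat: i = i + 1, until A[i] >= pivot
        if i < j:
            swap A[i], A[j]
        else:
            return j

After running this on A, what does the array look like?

4 4 4 6 6 6 6 6 6 4

pivot=4
j stops at 9 (4), i stops at 0 (4); swap ⇒ 4 6 4 6 6 4 6 6 6 4
j stops at 5 (4), i stops at 1 (6); swap ⇒ 4 4 4 6 6 6 6 6 6 4
j stops at 2, i stops at 2; i≥j ⇒ return 2. A=4 4 4 6 6 6 6 6 6 4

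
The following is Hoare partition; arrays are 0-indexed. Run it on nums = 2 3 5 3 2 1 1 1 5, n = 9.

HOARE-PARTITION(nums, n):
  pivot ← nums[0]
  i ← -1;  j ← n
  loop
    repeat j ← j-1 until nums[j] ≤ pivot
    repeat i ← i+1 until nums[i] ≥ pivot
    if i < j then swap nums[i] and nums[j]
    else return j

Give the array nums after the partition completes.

pivot = nums[0] = 2; i = -1, j = 9
j→7 (nums[7]=1≤2), i→0 (nums[0]=2≥2); i<j, swap → 1 3 5 3 2 1 1 2 5
j→6 (nums[6]=1≤2), i→1 (nums[1]=3≥2); i<j, swap → 1 1 5 3 2 1 3 2 5
j→5 (nums[5]=1≤2), i→2 (nums[2]=5≥2); i<j, swap → 1 1 1 3 2 5 3 2 5
j→4 (nums[4]=2≤2), i→3 (nums[3]=3≥2); i<j, swap → 1 1 1 2 3 5 3 2 5
j→3, i→4; i≥j, return j=3. nums = 1 1 1 2 3 5 3 2 5

1 1 1 2 3 5 3 2 5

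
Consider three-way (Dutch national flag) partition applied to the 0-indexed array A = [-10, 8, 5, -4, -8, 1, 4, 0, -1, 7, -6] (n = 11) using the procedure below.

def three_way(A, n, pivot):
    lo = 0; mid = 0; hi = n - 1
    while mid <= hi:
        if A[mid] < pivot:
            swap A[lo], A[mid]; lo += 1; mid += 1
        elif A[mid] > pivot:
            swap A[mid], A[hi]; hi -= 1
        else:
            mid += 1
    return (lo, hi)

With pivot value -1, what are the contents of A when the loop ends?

[-10, -6, -4, -8, -1, 4, 0, 1, 7, 5, 8]

pivot = -1; lo=0, mid=0, hi=10
A[mid]=-10<-1: swap A[0],A[0]; lo=1,mid=1 → [-10, 8, 5, -4, -8, 1, 4, 0, -1, 7, -6]
A[mid]=8>-1: swap A[1],A[10]; hi=9 → [-10, -6, 5, -4, -8, 1, 4, 0, -1, 7, 8]
A[mid]=-6<-1: swap A[1],A[1]; lo=2,mid=2 → [-10, -6, 5, -4, -8, 1, 4, 0, -1, 7, 8]
A[mid]=5>-1: swap A[2],A[9]; hi=8 → [-10, -6, 7, -4, -8, 1, 4, 0, -1, 5, 8]
A[mid]=7>-1: swap A[2],A[8]; hi=7 → [-10, -6, -1, -4, -8, 1, 4, 0, 7, 5, 8]
A[mid]=-1=-1: mid=3
A[mid]=-4<-1: swap A[2],A[3]; lo=3,mid=4 → [-10, -6, -4, -1, -8, 1, 4, 0, 7, 5, 8]
A[mid]=-8<-1: swap A[3],A[4]; lo=4,mid=5 → [-10, -6, -4, -8, -1, 1, 4, 0, 7, 5, 8]
A[mid]=1>-1: swap A[5],A[7]; hi=6 → [-10, -6, -4, -8, -1, 0, 4, 1, 7, 5, 8]
A[mid]=0>-1: swap A[5],A[6]; hi=5 → [-10, -6, -4, -8, -1, 4, 0, 1, 7, 5, 8]
A[mid]=4>-1: swap A[5],A[5]; hi=4 → [-10, -6, -4, -8, -1, 4, 0, 1, 7, 5, 8]
end: lo=4, hi=4; A = [-10, -6, -4, -8, -1, 4, 0, 1, 7, 5, 8]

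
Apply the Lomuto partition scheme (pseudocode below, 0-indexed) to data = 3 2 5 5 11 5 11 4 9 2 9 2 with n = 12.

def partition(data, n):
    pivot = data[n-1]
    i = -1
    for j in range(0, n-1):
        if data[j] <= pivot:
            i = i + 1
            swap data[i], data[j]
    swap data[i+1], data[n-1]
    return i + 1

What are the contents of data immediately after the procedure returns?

2 2 2 5 11 5 11 4 9 3 9 5

pivot = data[11] = 2; i = -1
j=0: data[0]=3 > 2 → no swap
j=1: data[1]=2 ≤ 2 → i=0, swap data[0],data[1] → 2 3 5 5 11 5 11 4 9 2 9 2
j=2: data[2]=5 > 2 → no swap
j=3: data[3]=5 > 2 → no swap
j=4: data[4]=11 > 2 → no swap
j=5: data[5]=5 > 2 → no swap
j=6: data[6]=11 > 2 → no swap
j=7: data[7]=4 > 2 → no swap
j=8: data[8]=9 > 2 → no swap
j=9: data[9]=2 ≤ 2 → i=1, swap data[1],data[9] → 2 2 5 5 11 5 11 4 9 3 9 2
j=10: data[10]=9 > 2 → no swap
final swap data[2],data[11] → 2 2 2 5 11 5 11 4 9 3 9 5; return 2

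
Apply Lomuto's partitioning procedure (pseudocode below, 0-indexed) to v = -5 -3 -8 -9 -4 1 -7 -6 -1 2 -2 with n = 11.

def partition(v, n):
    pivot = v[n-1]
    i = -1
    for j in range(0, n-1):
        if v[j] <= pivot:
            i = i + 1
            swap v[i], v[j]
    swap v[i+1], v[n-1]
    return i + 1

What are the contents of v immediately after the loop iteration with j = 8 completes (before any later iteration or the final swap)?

-5 -3 -8 -9 -4 -7 -6 1 -1 2 -2

pivot = v[10] = -2; i = -1
j=0: v[0]=-5 ≤ -2 → i=0, swap v[0],v[0] (no change) → -5 -3 -8 -9 -4 1 -7 -6 -1 2 -2
j=1: v[1]=-3 ≤ -2 → i=1, swap v[1],v[1] (no change) → -5 -3 -8 -9 -4 1 -7 -6 -1 2 -2
j=2: v[2]=-8 ≤ -2 → i=2, swap v[2],v[2] (no change) → -5 -3 -8 -9 -4 1 -7 -6 -1 2 -2
j=3: v[3]=-9 ≤ -2 → i=3, swap v[3],v[3] (no change) → -5 -3 -8 -9 -4 1 -7 -6 -1 2 -2
j=4: v[4]=-4 ≤ -2 → i=4, swap v[4],v[4] (no change) → -5 -3 -8 -9 -4 1 -7 -6 -1 2 -2
j=5: v[5]=1 > -2 → no swap
j=6: v[6]=-7 ≤ -2 → i=5, swap v[5],v[6] → -5 -3 -8 -9 -4 -7 1 -6 -1 2 -2
j=7: v[7]=-6 ≤ -2 → i=6, swap v[6],v[7] → -5 -3 -8 -9 -4 -7 -6 1 -1 2 -2
j=8: v[8]=-1 > -2 → no swap
(after j=8) v = -5 -3 -8 -9 -4 -7 -6 1 -1 2 -2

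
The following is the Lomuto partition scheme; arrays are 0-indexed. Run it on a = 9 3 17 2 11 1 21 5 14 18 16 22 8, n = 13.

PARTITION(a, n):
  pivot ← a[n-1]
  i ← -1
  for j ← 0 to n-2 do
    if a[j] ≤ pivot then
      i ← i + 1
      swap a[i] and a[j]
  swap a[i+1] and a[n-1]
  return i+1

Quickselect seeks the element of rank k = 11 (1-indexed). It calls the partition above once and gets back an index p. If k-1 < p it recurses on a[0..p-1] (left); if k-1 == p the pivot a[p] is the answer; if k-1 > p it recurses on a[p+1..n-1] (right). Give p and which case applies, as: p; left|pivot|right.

pivot = a[12] = 8; i = -1
j=0: a[0]=9 > 8 → no swap
j=1: a[1]=3 ≤ 8 → i=0, swap a[0],a[1] → 3 9 17 2 11 1 21 5 14 18 16 22 8
j=2: a[2]=17 > 8 → no swap
j=3: a[3]=2 ≤ 8 → i=1, swap a[1],a[3] → 3 2 17 9 11 1 21 5 14 18 16 22 8
j=4: a[4]=11 > 8 → no swap
j=5: a[5]=1 ≤ 8 → i=2, swap a[2],a[5] → 3 2 1 9 11 17 21 5 14 18 16 22 8
j=6: a[6]=21 > 8 → no swap
j=7: a[7]=5 ≤ 8 → i=3, swap a[3],a[7] → 3 2 1 5 11 17 21 9 14 18 16 22 8
j=8: a[8]=14 > 8 → no swap
j=9: a[9]=18 > 8 → no swap
j=10: a[10]=16 > 8 → no swap
j=11: a[11]=22 > 8 → no swap
final swap a[4],a[12] → 3 2 1 5 8 17 21 9 14 18 16 22 11; return 4
p = 4; k-1 = 10 > 4 ⇒ right

4; right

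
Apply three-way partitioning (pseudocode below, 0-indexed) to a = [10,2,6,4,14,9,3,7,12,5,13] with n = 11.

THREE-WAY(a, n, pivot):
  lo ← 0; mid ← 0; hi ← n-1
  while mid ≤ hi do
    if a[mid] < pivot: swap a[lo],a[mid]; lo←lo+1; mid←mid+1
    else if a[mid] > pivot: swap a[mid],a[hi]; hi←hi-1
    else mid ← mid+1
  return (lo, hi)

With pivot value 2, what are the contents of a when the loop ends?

lo=0 mid=0 hi=10
10>2: swap(0,10), hi=9 ⇒ [13,2,6,4,14,9,3,7,12,5,10]
13>2: swap(0,9), hi=8 ⇒ [5,2,6,4,14,9,3,7,12,13,10]
5>2: swap(0,8), hi=7 ⇒ [12,2,6,4,14,9,3,7,5,13,10]
12>2: swap(0,7), hi=6 ⇒ [7,2,6,4,14,9,3,12,5,13,10]
7>2: swap(0,6), hi=5 ⇒ [3,2,6,4,14,9,7,12,5,13,10]
3>2: swap(0,5), hi=4 ⇒ [9,2,6,4,14,3,7,12,5,13,10]
9>2: swap(0,4), hi=3 ⇒ [14,2,6,4,9,3,7,12,5,13,10]
14>2: swap(0,3), hi=2 ⇒ [4,2,6,14,9,3,7,12,5,13,10]
4>2: swap(0,2), hi=1 ⇒ [6,2,4,14,9,3,7,12,5,13,10]
6>2: swap(0,1), hi=0 ⇒ [2,6,4,14,9,3,7,12,5,13,10]
2=2: mid=1
done. lo=0 hi=0; a=[2,6,4,14,9,3,7,12,5,13,10]

[2,6,4,14,9,3,7,12,5,13,10]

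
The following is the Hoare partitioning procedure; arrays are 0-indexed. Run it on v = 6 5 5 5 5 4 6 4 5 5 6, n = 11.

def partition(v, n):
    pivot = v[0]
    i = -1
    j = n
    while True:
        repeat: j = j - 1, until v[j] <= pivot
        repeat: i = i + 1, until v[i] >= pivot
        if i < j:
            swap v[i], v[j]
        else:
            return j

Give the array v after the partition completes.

6 5 5 5 5 4 5 4 5 6 6

pivot = v[0] = 6; i = -1, j = 11
j→10 (v[10]=6≤6), i→0 (v[0]=6≥6); i<j, swap → 6 5 5 5 5 4 6 4 5 5 6
j→9 (v[9]=5≤6), i→6 (v[6]=6≥6); i<j, swap → 6 5 5 5 5 4 5 4 5 6 6
j→8, i→9; i≥j, return j=8. v = 6 5 5 5 5 4 5 4 5 6 6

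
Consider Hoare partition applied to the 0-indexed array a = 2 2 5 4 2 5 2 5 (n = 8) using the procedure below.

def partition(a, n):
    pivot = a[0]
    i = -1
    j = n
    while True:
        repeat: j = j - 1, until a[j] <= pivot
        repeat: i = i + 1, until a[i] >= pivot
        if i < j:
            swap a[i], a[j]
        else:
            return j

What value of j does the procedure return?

pivot = a[0] = 2; i = -1, j = 8
j→6 (a[6]=2≤2), i→0 (a[0]=2≥2); i<j, swap → 2 2 5 4 2 5 2 5
j→4 (a[4]=2≤2), i→1 (a[1]=2≥2); i<j, swap → 2 2 5 4 2 5 2 5
j→1, i→2; i≥j, return j=1. a = 2 2 5 4 2 5 2 5

1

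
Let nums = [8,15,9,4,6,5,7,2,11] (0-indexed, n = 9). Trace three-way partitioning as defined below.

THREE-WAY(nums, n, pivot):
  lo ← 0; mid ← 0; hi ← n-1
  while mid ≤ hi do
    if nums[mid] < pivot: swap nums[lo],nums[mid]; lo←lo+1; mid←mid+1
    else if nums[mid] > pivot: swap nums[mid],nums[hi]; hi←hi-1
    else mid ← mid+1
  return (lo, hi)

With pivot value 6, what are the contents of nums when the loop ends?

pivot = 6; lo=0, mid=0, hi=8
nums[mid]=8>6: swap nums[0],nums[8]; hi=7 → [11,15,9,4,6,5,7,2,8]
nums[mid]=11>6: swap nums[0],nums[7]; hi=6 → [2,15,9,4,6,5,7,11,8]
nums[mid]=2<6: swap nums[0],nums[0]; lo=1,mid=1 → [2,15,9,4,6,5,7,11,8]
nums[mid]=15>6: swap nums[1],nums[6]; hi=5 → [2,7,9,4,6,5,15,11,8]
nums[mid]=7>6: swap nums[1],nums[5]; hi=4 → [2,5,9,4,6,7,15,11,8]
nums[mid]=5<6: swap nums[1],nums[1]; lo=2,mid=2 → [2,5,9,4,6,7,15,11,8]
nums[mid]=9>6: swap nums[2],nums[4]; hi=3 → [2,5,6,4,9,7,15,11,8]
nums[mid]=6=6: mid=3
nums[mid]=4<6: swap nums[2],nums[3]; lo=3,mid=4 → [2,5,4,6,9,7,15,11,8]
end: lo=3, hi=3; nums = [2,5,4,6,9,7,15,11,8]

[2,5,4,6,9,7,15,11,8]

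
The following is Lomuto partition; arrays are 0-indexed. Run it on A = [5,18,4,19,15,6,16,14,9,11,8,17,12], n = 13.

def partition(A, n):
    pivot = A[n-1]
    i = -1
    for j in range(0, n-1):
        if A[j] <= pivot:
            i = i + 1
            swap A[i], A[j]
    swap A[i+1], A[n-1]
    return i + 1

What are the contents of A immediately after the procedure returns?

pivot = A[12] = 12; i = -1
j=0: A[0]=5 ≤ 12 → i=0, swap A[0],A[0] (no change) → [5,18,4,19,15,6,16,14,9,11,8,17,12]
j=1: A[1]=18 > 12 → no swap
j=2: A[2]=4 ≤ 12 → i=1, swap A[1],A[2] → [5,4,18,19,15,6,16,14,9,11,8,17,12]
j=3: A[3]=19 > 12 → no swap
j=4: A[4]=15 > 12 → no swap
j=5: A[5]=6 ≤ 12 → i=2, swap A[2],A[5] → [5,4,6,19,15,18,16,14,9,11,8,17,12]
j=6: A[6]=16 > 12 → no swap
j=7: A[7]=14 > 12 → no swap
j=8: A[8]=9 ≤ 12 → i=3, swap A[3],A[8] → [5,4,6,9,15,18,16,14,19,11,8,17,12]
j=9: A[9]=11 ≤ 12 → i=4, swap A[4],A[9] → [5,4,6,9,11,18,16,14,19,15,8,17,12]
j=10: A[10]=8 ≤ 12 → i=5, swap A[5],A[10] → [5,4,6,9,11,8,16,14,19,15,18,17,12]
j=11: A[11]=17 > 12 → no swap
final swap A[6],A[12] → [5,4,6,9,11,8,12,14,19,15,18,17,16]; return 6

[5,4,6,9,11,8,12,14,19,15,18,17,16]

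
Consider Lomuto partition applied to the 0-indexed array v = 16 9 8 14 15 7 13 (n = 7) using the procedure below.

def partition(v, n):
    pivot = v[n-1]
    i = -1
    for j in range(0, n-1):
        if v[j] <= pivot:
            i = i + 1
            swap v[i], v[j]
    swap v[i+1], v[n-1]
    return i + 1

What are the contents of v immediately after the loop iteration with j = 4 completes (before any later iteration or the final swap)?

pivot=13, i=-1
j=0: 16>13, skip
j=1: 9≤13, i=0, swap(0,1) ⇒ 9 16 8 14 15 7 13
j=2: 8≤13, i=1, swap(1,2) ⇒ 9 8 16 14 15 7 13
j=3: 14>13, skip
j=4: 15>13, skip
(after j=4) v = 9 8 16 14 15 7 13

9 8 16 14 15 7 13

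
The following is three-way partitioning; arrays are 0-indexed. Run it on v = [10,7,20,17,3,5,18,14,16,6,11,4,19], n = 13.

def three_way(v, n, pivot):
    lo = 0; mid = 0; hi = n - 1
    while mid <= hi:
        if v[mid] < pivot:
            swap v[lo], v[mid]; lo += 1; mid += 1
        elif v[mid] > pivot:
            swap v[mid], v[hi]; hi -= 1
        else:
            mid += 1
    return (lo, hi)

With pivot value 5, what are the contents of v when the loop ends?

pivot = 5; lo=0, mid=0, hi=12
v[mid]=10>5: swap v[0],v[12]; hi=11 → [19,7,20,17,3,5,18,14,16,6,11,4,10]
v[mid]=19>5: swap v[0],v[11]; hi=10 → [4,7,20,17,3,5,18,14,16,6,11,19,10]
v[mid]=4<5: swap v[0],v[0]; lo=1,mid=1 → [4,7,20,17,3,5,18,14,16,6,11,19,10]
v[mid]=7>5: swap v[1],v[10]; hi=9 → [4,11,20,17,3,5,18,14,16,6,7,19,10]
v[mid]=11>5: swap v[1],v[9]; hi=8 → [4,6,20,17,3,5,18,14,16,11,7,19,10]
v[mid]=6>5: swap v[1],v[8]; hi=7 → [4,16,20,17,3,5,18,14,6,11,7,19,10]
v[mid]=16>5: swap v[1],v[7]; hi=6 → [4,14,20,17,3,5,18,16,6,11,7,19,10]
v[mid]=14>5: swap v[1],v[6]; hi=5 → [4,18,20,17,3,5,14,16,6,11,7,19,10]
v[mid]=18>5: swap v[1],v[5]; hi=4 → [4,5,20,17,3,18,14,16,6,11,7,19,10]
v[mid]=5=5: mid=2
v[mid]=20>5: swap v[2],v[4]; hi=3 → [4,5,3,17,20,18,14,16,6,11,7,19,10]
v[mid]=3<5: swap v[1],v[2]; lo=2,mid=3 → [4,3,5,17,20,18,14,16,6,11,7,19,10]
v[mid]=17>5: swap v[3],v[3]; hi=2 → [4,3,5,17,20,18,14,16,6,11,7,19,10]
end: lo=2, hi=2; v = [4,3,5,17,20,18,14,16,6,11,7,19,10]

[4,3,5,17,20,18,14,16,6,11,7,19,10]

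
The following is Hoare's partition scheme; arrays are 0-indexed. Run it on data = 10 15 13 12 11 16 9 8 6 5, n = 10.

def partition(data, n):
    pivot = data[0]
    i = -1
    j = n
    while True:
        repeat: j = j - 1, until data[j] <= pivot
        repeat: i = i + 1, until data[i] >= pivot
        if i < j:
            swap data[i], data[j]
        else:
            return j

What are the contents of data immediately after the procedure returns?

pivot = data[0] = 10; i = -1, j = 10
j→9 (data[9]=5≤10), i→0 (data[0]=10≥10); i<j, swap → 5 15 13 12 11 16 9 8 6 10
j→8 (data[8]=6≤10), i→1 (data[1]=15≥10); i<j, swap → 5 6 13 12 11 16 9 8 15 10
j→7 (data[7]=8≤10), i→2 (data[2]=13≥10); i<j, swap → 5 6 8 12 11 16 9 13 15 10
j→6 (data[6]=9≤10), i→3 (data[3]=12≥10); i<j, swap → 5 6 8 9 11 16 12 13 15 10
j→3, i→4; i≥j, return j=3. data = 5 6 8 9 11 16 12 13 15 10

5 6 8 9 11 16 12 13 15 10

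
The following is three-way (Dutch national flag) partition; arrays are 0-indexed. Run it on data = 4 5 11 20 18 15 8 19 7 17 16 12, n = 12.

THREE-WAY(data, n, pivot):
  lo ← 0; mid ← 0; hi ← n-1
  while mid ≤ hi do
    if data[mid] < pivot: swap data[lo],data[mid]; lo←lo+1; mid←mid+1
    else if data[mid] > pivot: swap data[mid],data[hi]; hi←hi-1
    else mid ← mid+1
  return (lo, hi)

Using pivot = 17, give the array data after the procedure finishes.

lo=0 mid=0 hi=11
4<17: swap(0,0), lo=1 mid=1 ⇒ 4 5 11 20 18 15 8 19 7 17 16 12
5<17: swap(1,1), lo=2 mid=2 ⇒ 4 5 11 20 18 15 8 19 7 17 16 12
11<17: swap(2,2), lo=3 mid=3 ⇒ 4 5 11 20 18 15 8 19 7 17 16 12
20>17: swap(3,11), hi=10 ⇒ 4 5 11 12 18 15 8 19 7 17 16 20
12<17: swap(3,3), lo=4 mid=4 ⇒ 4 5 11 12 18 15 8 19 7 17 16 20
18>17: swap(4,10), hi=9 ⇒ 4 5 11 12 16 15 8 19 7 17 18 20
16<17: swap(4,4), lo=5 mid=5 ⇒ 4 5 11 12 16 15 8 19 7 17 18 20
15<17: swap(5,5), lo=6 mid=6 ⇒ 4 5 11 12 16 15 8 19 7 17 18 20
8<17: swap(6,6), lo=7 mid=7 ⇒ 4 5 11 12 16 15 8 19 7 17 18 20
19>17: swap(7,9), hi=8 ⇒ 4 5 11 12 16 15 8 17 7 19 18 20
17=17: mid=8
7<17: swap(7,8), lo=8 mid=9 ⇒ 4 5 11 12 16 15 8 7 17 19 18 20
done. lo=8 hi=8; data=4 5 11 12 16 15 8 7 17 19 18 20

4 5 11 12 16 15 8 7 17 19 18 20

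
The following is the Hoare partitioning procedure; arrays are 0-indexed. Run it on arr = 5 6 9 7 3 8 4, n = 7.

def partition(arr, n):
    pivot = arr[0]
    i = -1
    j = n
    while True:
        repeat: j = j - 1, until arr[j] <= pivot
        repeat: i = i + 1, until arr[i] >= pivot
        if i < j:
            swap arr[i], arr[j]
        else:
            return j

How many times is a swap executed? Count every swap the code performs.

pivot=5
j stops at 6 (4), i stops at 0 (5); swap ⇒ 4 6 9 7 3 8 5
j stops at 4 (3), i stops at 1 (6); swap ⇒ 4 3 9 7 6 8 5
j stops at 1, i stops at 2; i≥j ⇒ return 1. arr=4 3 9 7 6 8 5

2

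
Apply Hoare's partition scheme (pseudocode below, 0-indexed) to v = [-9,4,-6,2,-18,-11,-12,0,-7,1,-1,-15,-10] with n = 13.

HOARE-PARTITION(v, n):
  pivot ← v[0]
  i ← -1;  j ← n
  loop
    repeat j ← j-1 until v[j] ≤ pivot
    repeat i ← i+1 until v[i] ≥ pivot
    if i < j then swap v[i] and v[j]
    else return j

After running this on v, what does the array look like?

[-10,-15,-12,-11,-18,2,-6,0,-7,1,-1,4,-9]

pivot = v[0] = -9; i = -1, j = 13
j→12 (v[12]=-10≤-9), i→0 (v[0]=-9≥-9); i<j, swap → [-10,4,-6,2,-18,-11,-12,0,-7,1,-1,-15,-9]
j→11 (v[11]=-15≤-9), i→1 (v[1]=4≥-9); i<j, swap → [-10,-15,-6,2,-18,-11,-12,0,-7,1,-1,4,-9]
j→6 (v[6]=-12≤-9), i→2 (v[2]=-6≥-9); i<j, swap → [-10,-15,-12,2,-18,-11,-6,0,-7,1,-1,4,-9]
j→5 (v[5]=-11≤-9), i→3 (v[3]=2≥-9); i<j, swap → [-10,-15,-12,-11,-18,2,-6,0,-7,1,-1,4,-9]
j→4, i→5; i≥j, return j=4. v = [-10,-15,-12,-11,-18,2,-6,0,-7,1,-1,4,-9]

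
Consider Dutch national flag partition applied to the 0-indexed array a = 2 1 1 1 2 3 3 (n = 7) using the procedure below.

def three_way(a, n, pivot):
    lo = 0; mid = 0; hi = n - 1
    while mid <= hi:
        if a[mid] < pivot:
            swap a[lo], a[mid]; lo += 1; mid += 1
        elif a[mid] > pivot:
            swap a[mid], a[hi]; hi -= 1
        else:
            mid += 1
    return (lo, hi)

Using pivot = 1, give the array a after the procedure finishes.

pivot = 1; lo=0, mid=0, hi=6
a[mid]=2>1: swap a[0],a[6]; hi=5 → 3 1 1 1 2 3 2
a[mid]=3>1: swap a[0],a[5]; hi=4 → 3 1 1 1 2 3 2
a[mid]=3>1: swap a[0],a[4]; hi=3 → 2 1 1 1 3 3 2
a[mid]=2>1: swap a[0],a[3]; hi=2 → 1 1 1 2 3 3 2
a[mid]=1=1: mid=1
a[mid]=1=1: mid=2
a[mid]=1=1: mid=3
end: lo=0, hi=2; a = 1 1 1 2 3 3 2

1 1 1 2 3 3 2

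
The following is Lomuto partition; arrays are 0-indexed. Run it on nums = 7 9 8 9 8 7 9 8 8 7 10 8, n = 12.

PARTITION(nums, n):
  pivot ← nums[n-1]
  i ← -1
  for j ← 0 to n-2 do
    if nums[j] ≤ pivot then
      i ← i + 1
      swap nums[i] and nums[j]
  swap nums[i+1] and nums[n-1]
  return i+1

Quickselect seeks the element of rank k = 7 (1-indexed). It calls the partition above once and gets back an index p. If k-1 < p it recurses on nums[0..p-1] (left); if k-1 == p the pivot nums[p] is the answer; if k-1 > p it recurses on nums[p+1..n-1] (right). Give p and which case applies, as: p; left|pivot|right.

7; left

pivot=8, i=-1
j=0: 7≤8, i=0, swap(0,0) ⇒ 7 9 8 9 8 7 9 8 8 7 10 8
j=1: 9>8, skip
j=2: 8≤8, i=1, swap(1,2) ⇒ 7 8 9 9 8 7 9 8 8 7 10 8
j=3: 9>8, skip
j=4: 8≤8, i=2, swap(2,4) ⇒ 7 8 8 9 9 7 9 8 8 7 10 8
j=5: 7≤8, i=3, swap(3,5) ⇒ 7 8 8 7 9 9 9 8 8 7 10 8
j=6: 9>8, skip
j=7: 8≤8, i=4, swap(4,7) ⇒ 7 8 8 7 8 9 9 9 8 7 10 8
j=8: 8≤8, i=5, swap(5,8) ⇒ 7 8 8 7 8 8 9 9 9 7 10 8
j=9: 7≤8, i=6, swap(6,9) ⇒ 7 8 8 7 8 8 7 9 9 9 10 8
j=10: 10>8, skip
swap(7,11) ⇒ 7 8 8 7 8 8 7 8 9 9 10 9; return 7
p = 7; k-1 = 6 < 7 ⇒ left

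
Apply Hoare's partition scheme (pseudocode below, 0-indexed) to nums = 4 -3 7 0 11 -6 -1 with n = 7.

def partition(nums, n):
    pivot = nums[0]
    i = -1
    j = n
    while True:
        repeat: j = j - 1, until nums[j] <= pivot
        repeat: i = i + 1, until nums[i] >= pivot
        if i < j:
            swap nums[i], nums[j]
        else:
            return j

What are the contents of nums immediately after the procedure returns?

pivot=4
j stops at 6 (-1), i stops at 0 (4); swap ⇒ -1 -3 7 0 11 -6 4
j stops at 5 (-6), i stops at 2 (7); swap ⇒ -1 -3 -6 0 11 7 4
j stops at 3, i stops at 4; i≥j ⇒ return 3. nums=-1 -3 -6 0 11 7 4

-1 -3 -6 0 11 7 4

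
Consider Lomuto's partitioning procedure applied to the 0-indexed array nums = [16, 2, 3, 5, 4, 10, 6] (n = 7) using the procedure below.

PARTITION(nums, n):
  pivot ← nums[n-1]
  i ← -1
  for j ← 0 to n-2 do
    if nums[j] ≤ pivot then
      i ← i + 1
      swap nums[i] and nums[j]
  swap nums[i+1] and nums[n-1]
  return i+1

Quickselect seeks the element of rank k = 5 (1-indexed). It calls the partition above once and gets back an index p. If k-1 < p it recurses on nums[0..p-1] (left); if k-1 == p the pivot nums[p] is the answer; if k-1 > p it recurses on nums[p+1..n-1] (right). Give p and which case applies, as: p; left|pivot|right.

pivot=6, i=-1
j=0: 16>6, skip
j=1: 2≤6, i=0, swap(0,1) ⇒ [2, 16, 3, 5, 4, 10, 6]
j=2: 3≤6, i=1, swap(1,2) ⇒ [2, 3, 16, 5, 4, 10, 6]
j=3: 5≤6, i=2, swap(2,3) ⇒ [2, 3, 5, 16, 4, 10, 6]
j=4: 4≤6, i=3, swap(3,4) ⇒ [2, 3, 5, 4, 16, 10, 6]
j=5: 10>6, skip
swap(4,6) ⇒ [2, 3, 5, 4, 6, 10, 16]; return 4
p = 4; k-1 = 4 == 4 ⇒ pivot

4; pivot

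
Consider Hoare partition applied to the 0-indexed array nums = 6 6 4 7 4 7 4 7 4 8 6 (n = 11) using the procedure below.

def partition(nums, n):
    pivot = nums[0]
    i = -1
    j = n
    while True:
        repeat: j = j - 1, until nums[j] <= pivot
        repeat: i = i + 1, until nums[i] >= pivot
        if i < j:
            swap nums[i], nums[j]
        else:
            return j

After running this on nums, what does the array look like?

pivot = nums[0] = 6; i = -1, j = 11
j→10 (nums[10]=6≤6), i→0 (nums[0]=6≥6); i<j, swap → 6 6 4 7 4 7 4 7 4 8 6
j→8 (nums[8]=4≤6), i→1 (nums[1]=6≥6); i<j, swap → 6 4 4 7 4 7 4 7 6 8 6
j→6 (nums[6]=4≤6), i→3 (nums[3]=7≥6); i<j, swap → 6 4 4 4 4 7 7 7 6 8 6
j→4, i→5; i≥j, return j=4. nums = 6 4 4 4 4 7 7 7 6 8 6

6 4 4 4 4 7 7 7 6 8 6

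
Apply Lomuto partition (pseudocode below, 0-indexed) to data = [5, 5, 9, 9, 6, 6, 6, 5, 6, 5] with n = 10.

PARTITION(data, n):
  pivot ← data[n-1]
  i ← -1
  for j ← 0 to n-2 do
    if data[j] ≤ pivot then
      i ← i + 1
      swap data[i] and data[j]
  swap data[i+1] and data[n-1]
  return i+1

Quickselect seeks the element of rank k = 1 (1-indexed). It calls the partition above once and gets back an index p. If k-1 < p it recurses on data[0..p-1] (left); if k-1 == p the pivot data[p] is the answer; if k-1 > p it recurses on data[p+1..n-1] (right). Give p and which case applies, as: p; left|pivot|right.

pivot = data[9] = 5; i = -1
j=0: data[0]=5 ≤ 5 → i=0, swap data[0],data[0] (no change) → [5, 5, 9, 9, 6, 6, 6, 5, 6, 5]
j=1: data[1]=5 ≤ 5 → i=1, swap data[1],data[1] (no change) → [5, 5, 9, 9, 6, 6, 6, 5, 6, 5]
j=2: data[2]=9 > 5 → no swap
j=3: data[3]=9 > 5 → no swap
j=4: data[4]=6 > 5 → no swap
j=5: data[5]=6 > 5 → no swap
j=6: data[6]=6 > 5 → no swap
j=7: data[7]=5 ≤ 5 → i=2, swap data[2],data[7] → [5, 5, 5, 9, 6, 6, 6, 9, 6, 5]
j=8: data[8]=6 > 5 → no swap
final swap data[3],data[9] → [5, 5, 5, 5, 6, 6, 6, 9, 6, 9]; return 3
p = 3; k-1 = 0 < 3 ⇒ left

3; left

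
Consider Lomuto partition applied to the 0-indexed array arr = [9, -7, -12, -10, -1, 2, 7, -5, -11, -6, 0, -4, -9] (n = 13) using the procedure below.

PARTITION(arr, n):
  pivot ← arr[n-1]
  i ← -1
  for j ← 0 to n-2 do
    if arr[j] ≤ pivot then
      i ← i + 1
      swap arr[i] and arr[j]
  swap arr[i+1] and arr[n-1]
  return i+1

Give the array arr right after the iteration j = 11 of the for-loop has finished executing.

pivot=-9, i=-1
j=0: 9>-9, skip
j=1: -7>-9, skip
j=2: -12≤-9, i=0, swap(0,2) ⇒ [-12, -7, 9, -10, -1, 2, 7, -5, -11, -6, 0, -4, -9]
j=3: -10≤-9, i=1, swap(1,3) ⇒ [-12, -10, 9, -7, -1, 2, 7, -5, -11, -6, 0, -4, -9]
j=4: -1>-9, skip
j=5: 2>-9, skip
j=6: 7>-9, skip
j=7: -5>-9, skip
j=8: -11≤-9, i=2, swap(2,8) ⇒ [-12, -10, -11, -7, -1, 2, 7, -5, 9, -6, 0, -4, -9]
j=9: -6>-9, skip
j=10: 0>-9, skip
j=11: -4>-9, skip
(after j=11) arr = [-12, -10, -11, -7, -1, 2, 7, -5, 9, -6, 0, -4, -9]

[-12, -10, -11, -7, -1, 2, 7, -5, 9, -6, 0, -4, -9]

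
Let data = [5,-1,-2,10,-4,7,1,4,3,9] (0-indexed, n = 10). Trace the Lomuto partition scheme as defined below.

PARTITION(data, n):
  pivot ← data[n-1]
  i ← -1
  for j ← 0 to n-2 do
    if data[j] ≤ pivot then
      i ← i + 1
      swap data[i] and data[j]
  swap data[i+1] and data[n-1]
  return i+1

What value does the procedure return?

pivot = data[9] = 9; i = -1
j=0: data[0]=5 ≤ 9 → i=0, swap data[0],data[0] (no change) → [5,-1,-2,10,-4,7,1,4,3,9]
j=1: data[1]=-1 ≤ 9 → i=1, swap data[1],data[1] (no change) → [5,-1,-2,10,-4,7,1,4,3,9]
j=2: data[2]=-2 ≤ 9 → i=2, swap data[2],data[2] (no change) → [5,-1,-2,10,-4,7,1,4,3,9]
j=3: data[3]=10 > 9 → no swap
j=4: data[4]=-4 ≤ 9 → i=3, swap data[3],data[4] → [5,-1,-2,-4,10,7,1,4,3,9]
j=5: data[5]=7 ≤ 9 → i=4, swap data[4],data[5] → [5,-1,-2,-4,7,10,1,4,3,9]
j=6: data[6]=1 ≤ 9 → i=5, swap data[5],data[6] → [5,-1,-2,-4,7,1,10,4,3,9]
j=7: data[7]=4 ≤ 9 → i=6, swap data[6],data[7] → [5,-1,-2,-4,7,1,4,10,3,9]
j=8: data[8]=3 ≤ 9 → i=7, swap data[7],data[8] → [5,-1,-2,-4,7,1,4,3,10,9]
final swap data[8],data[9] → [5,-1,-2,-4,7,1,4,3,9,10]; return 8

8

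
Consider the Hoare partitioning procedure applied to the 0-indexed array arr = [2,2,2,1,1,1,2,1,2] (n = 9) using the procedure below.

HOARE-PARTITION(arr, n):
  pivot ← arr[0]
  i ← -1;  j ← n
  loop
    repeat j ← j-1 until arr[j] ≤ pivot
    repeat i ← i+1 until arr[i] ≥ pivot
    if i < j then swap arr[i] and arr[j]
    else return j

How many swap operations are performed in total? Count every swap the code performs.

3

pivot = arr[0] = 2; i = -1, j = 9
j→8 (arr[8]=2≤2), i→0 (arr[0]=2≥2); i<j, swap → [2,2,2,1,1,1,2,1,2]
j→7 (arr[7]=1≤2), i→1 (arr[1]=2≥2); i<j, swap → [2,1,2,1,1,1,2,2,2]
j→6 (arr[6]=2≤2), i→2 (arr[2]=2≥2); i<j, swap → [2,1,2,1,1,1,2,2,2]
j→5, i→6; i≥j, return j=5. arr = [2,1,2,1,1,1,2,2,2]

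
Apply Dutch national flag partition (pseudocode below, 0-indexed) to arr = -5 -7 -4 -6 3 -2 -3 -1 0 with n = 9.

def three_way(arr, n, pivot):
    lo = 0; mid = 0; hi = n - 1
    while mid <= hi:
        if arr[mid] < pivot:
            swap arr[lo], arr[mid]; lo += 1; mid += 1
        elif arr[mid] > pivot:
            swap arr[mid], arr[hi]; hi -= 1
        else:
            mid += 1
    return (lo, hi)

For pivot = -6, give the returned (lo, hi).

pivot = -6; lo=0, mid=0, hi=8
arr[mid]=-5>-6: swap arr[0],arr[8]; hi=7 → 0 -7 -4 -6 3 -2 -3 -1 -5
arr[mid]=0>-6: swap arr[0],arr[7]; hi=6 → -1 -7 -4 -6 3 -2 -3 0 -5
arr[mid]=-1>-6: swap arr[0],arr[6]; hi=5 → -3 -7 -4 -6 3 -2 -1 0 -5
arr[mid]=-3>-6: swap arr[0],arr[5]; hi=4 → -2 -7 -4 -6 3 -3 -1 0 -5
arr[mid]=-2>-6: swap arr[0],arr[4]; hi=3 → 3 -7 -4 -6 -2 -3 -1 0 -5
arr[mid]=3>-6: swap arr[0],arr[3]; hi=2 → -6 -7 -4 3 -2 -3 -1 0 -5
arr[mid]=-6=-6: mid=1
arr[mid]=-7<-6: swap arr[0],arr[1]; lo=1,mid=2 → -7 -6 -4 3 -2 -3 -1 0 -5
arr[mid]=-4>-6: swap arr[2],arr[2]; hi=1 → -7 -6 -4 3 -2 -3 -1 0 -5
end: lo=1, hi=1; arr = -7 -6 -4 3 -2 -3 -1 0 -5

(1, 1)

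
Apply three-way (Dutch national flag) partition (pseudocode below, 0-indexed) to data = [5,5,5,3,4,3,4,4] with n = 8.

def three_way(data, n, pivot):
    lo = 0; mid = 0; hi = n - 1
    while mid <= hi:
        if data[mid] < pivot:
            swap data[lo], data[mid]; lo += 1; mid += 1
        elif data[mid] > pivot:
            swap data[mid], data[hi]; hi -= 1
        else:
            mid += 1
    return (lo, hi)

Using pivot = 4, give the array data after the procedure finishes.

pivot = 4; lo=0, mid=0, hi=7
data[mid]=5>4: swap data[0],data[7]; hi=6 → [4,5,5,3,4,3,4,5]
data[mid]=4=4: mid=1
data[mid]=5>4: swap data[1],data[6]; hi=5 → [4,4,5,3,4,3,5,5]
data[mid]=4=4: mid=2
data[mid]=5>4: swap data[2],data[5]; hi=4 → [4,4,3,3,4,5,5,5]
data[mid]=3<4: swap data[0],data[2]; lo=1,mid=3 → [3,4,4,3,4,5,5,5]
data[mid]=3<4: swap data[1],data[3]; lo=2,mid=4 → [3,3,4,4,4,5,5,5]
data[mid]=4=4: mid=5
end: lo=2, hi=4; data = [3,3,4,4,4,5,5,5]

[3,3,4,4,4,5,5,5]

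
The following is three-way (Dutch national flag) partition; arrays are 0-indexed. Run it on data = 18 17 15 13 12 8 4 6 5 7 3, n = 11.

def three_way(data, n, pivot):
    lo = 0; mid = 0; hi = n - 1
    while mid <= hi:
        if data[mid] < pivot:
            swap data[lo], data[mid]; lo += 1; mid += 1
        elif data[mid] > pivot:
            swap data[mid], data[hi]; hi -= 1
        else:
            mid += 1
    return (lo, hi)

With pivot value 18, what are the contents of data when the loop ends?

pivot = 18; lo=0, mid=0, hi=10
data[mid]=18=18: mid=1
data[mid]=17<18: swap data[0],data[1]; lo=1,mid=2 → 17 18 15 13 12 8 4 6 5 7 3
data[mid]=15<18: swap data[1],data[2]; lo=2,mid=3 → 17 15 18 13 12 8 4 6 5 7 3
data[mid]=13<18: swap data[2],data[3]; lo=3,mid=4 → 17 15 13 18 12 8 4 6 5 7 3
data[mid]=12<18: swap data[3],data[4]; lo=4,mid=5 → 17 15 13 12 18 8 4 6 5 7 3
data[mid]=8<18: swap data[4],data[5]; lo=5,mid=6 → 17 15 13 12 8 18 4 6 5 7 3
data[mid]=4<18: swap data[5],data[6]; lo=6,mid=7 → 17 15 13 12 8 4 18 6 5 7 3
data[mid]=6<18: swap data[6],data[7]; lo=7,mid=8 → 17 15 13 12 8 4 6 18 5 7 3
data[mid]=5<18: swap data[7],data[8]; lo=8,mid=9 → 17 15 13 12 8 4 6 5 18 7 3
data[mid]=7<18: swap data[8],data[9]; lo=9,mid=10 → 17 15 13 12 8 4 6 5 7 18 3
data[mid]=3<18: swap data[9],data[10]; lo=10,mid=11 → 17 15 13 12 8 4 6 5 7 3 18
end: lo=10, hi=10; data = 17 15 13 12 8 4 6 5 7 3 18

17 15 13 12 8 4 6 5 7 3 18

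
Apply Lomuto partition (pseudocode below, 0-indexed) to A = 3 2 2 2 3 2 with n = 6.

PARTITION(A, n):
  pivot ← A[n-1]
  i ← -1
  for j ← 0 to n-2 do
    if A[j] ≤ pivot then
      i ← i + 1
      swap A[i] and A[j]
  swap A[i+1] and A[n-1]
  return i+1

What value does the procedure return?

pivot=2, i=-1
j=0: 3>2, skip
j=1: 2≤2, i=0, swap(0,1) ⇒ 2 3 2 2 3 2
j=2: 2≤2, i=1, swap(1,2) ⇒ 2 2 3 2 3 2
j=3: 2≤2, i=2, swap(2,3) ⇒ 2 2 2 3 3 2
j=4: 3>2, skip
swap(3,5) ⇒ 2 2 2 2 3 3; return 3

3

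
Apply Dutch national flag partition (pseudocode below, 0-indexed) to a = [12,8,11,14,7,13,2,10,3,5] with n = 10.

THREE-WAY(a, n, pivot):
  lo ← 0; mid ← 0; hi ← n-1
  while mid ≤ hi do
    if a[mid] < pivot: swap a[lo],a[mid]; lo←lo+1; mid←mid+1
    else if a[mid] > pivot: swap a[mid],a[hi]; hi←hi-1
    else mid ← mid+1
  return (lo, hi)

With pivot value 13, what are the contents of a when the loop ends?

[12,8,11,5,7,2,10,3,13,14]

lo=0 mid=0 hi=9
12<13: swap(0,0), lo=1 mid=1 ⇒ [12,8,11,14,7,13,2,10,3,5]
8<13: swap(1,1), lo=2 mid=2 ⇒ [12,8,11,14,7,13,2,10,3,5]
11<13: swap(2,2), lo=3 mid=3 ⇒ [12,8,11,14,7,13,2,10,3,5]
14>13: swap(3,9), hi=8 ⇒ [12,8,11,5,7,13,2,10,3,14]
5<13: swap(3,3), lo=4 mid=4 ⇒ [12,8,11,5,7,13,2,10,3,14]
7<13: swap(4,4), lo=5 mid=5 ⇒ [12,8,11,5,7,13,2,10,3,14]
13=13: mid=6
2<13: swap(5,6), lo=6 mid=7 ⇒ [12,8,11,5,7,2,13,10,3,14]
10<13: swap(6,7), lo=7 mid=8 ⇒ [12,8,11,5,7,2,10,13,3,14]
3<13: swap(7,8), lo=8 mid=9 ⇒ [12,8,11,5,7,2,10,3,13,14]
done. lo=8 hi=8; a=[12,8,11,5,7,2,10,3,13,14]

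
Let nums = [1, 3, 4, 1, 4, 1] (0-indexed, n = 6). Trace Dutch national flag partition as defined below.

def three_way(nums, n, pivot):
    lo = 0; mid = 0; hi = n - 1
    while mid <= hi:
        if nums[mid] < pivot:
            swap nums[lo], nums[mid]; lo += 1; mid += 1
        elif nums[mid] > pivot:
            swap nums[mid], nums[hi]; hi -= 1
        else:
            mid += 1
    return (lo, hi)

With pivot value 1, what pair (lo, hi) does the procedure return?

pivot = 1; lo=0, mid=0, hi=5
nums[mid]=1=1: mid=1
nums[mid]=3>1: swap nums[1],nums[5]; hi=4 → [1, 1, 4, 1, 4, 3]
nums[mid]=1=1: mid=2
nums[mid]=4>1: swap nums[2],nums[4]; hi=3 → [1, 1, 4, 1, 4, 3]
nums[mid]=4>1: swap nums[2],nums[3]; hi=2 → [1, 1, 1, 4, 4, 3]
nums[mid]=1=1: mid=3
end: lo=0, hi=2; nums = [1, 1, 1, 4, 4, 3]

(0, 2)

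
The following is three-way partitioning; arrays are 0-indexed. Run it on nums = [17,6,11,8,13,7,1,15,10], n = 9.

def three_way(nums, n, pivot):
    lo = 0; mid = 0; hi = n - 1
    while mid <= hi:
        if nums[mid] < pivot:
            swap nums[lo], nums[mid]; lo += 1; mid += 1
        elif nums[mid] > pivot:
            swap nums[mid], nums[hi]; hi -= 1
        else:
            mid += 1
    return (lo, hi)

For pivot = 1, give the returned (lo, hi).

(0, 0)

lo=0 mid=0 hi=8
17>1: swap(0,8), hi=7 ⇒ [10,6,11,8,13,7,1,15,17]
10>1: swap(0,7), hi=6 ⇒ [15,6,11,8,13,7,1,10,17]
15>1: swap(0,6), hi=5 ⇒ [1,6,11,8,13,7,15,10,17]
1=1: mid=1
6>1: swap(1,5), hi=4 ⇒ [1,7,11,8,13,6,15,10,17]
7>1: swap(1,4), hi=3 ⇒ [1,13,11,8,7,6,15,10,17]
13>1: swap(1,3), hi=2 ⇒ [1,8,11,13,7,6,15,10,17]
8>1: swap(1,2), hi=1 ⇒ [1,11,8,13,7,6,15,10,17]
11>1: swap(1,1), hi=0 ⇒ [1,11,8,13,7,6,15,10,17]
done. lo=0 hi=0; nums=[1,11,8,13,7,6,15,10,17]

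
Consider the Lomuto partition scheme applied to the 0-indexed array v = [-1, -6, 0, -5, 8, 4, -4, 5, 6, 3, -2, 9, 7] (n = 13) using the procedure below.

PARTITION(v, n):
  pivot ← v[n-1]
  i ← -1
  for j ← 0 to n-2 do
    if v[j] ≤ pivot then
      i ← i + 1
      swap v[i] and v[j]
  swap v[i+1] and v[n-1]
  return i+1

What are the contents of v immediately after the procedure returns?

[-1, -6, 0, -5, 4, -4, 5, 6, 3, -2, 7, 9, 8]

pivot=7, i=-1
j=0: -1≤7, i=0, swap(0,0) ⇒ [-1, -6, 0, -5, 8, 4, -4, 5, 6, 3, -2, 9, 7]
j=1: -6≤7, i=1, swap(1,1) ⇒ [-1, -6, 0, -5, 8, 4, -4, 5, 6, 3, -2, 9, 7]
j=2: 0≤7, i=2, swap(2,2) ⇒ [-1, -6, 0, -5, 8, 4, -4, 5, 6, 3, -2, 9, 7]
j=3: -5≤7, i=3, swap(3,3) ⇒ [-1, -6, 0, -5, 8, 4, -4, 5, 6, 3, -2, 9, 7]
j=4: 8>7, skip
j=5: 4≤7, i=4, swap(4,5) ⇒ [-1, -6, 0, -5, 4, 8, -4, 5, 6, 3, -2, 9, 7]
j=6: -4≤7, i=5, swap(5,6) ⇒ [-1, -6, 0, -5, 4, -4, 8, 5, 6, 3, -2, 9, 7]
j=7: 5≤7, i=6, swap(6,7) ⇒ [-1, -6, 0, -5, 4, -4, 5, 8, 6, 3, -2, 9, 7]
j=8: 6≤7, i=7, swap(7,8) ⇒ [-1, -6, 0, -5, 4, -4, 5, 6, 8, 3, -2, 9, 7]
j=9: 3≤7, i=8, swap(8,9) ⇒ [-1, -6, 0, -5, 4, -4, 5, 6, 3, 8, -2, 9, 7]
j=10: -2≤7, i=9, swap(9,10) ⇒ [-1, -6, 0, -5, 4, -4, 5, 6, 3, -2, 8, 9, 7]
j=11: 9>7, skip
swap(10,12) ⇒ [-1, -6, 0, -5, 4, -4, 5, 6, 3, -2, 7, 9, 8]; return 10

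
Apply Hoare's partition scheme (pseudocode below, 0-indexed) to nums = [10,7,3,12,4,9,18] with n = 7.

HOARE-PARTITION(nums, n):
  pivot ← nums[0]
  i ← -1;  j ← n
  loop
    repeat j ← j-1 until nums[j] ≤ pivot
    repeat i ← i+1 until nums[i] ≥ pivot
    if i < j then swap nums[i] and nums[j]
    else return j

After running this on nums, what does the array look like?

pivot = nums[0] = 10; i = -1, j = 7
j→5 (nums[5]=9≤10), i→0 (nums[0]=10≥10); i<j, swap → [9,7,3,12,4,10,18]
j→4 (nums[4]=4≤10), i→3 (nums[3]=12≥10); i<j, swap → [9,7,3,4,12,10,18]
j→3, i→4; i≥j, return j=3. nums = [9,7,3,4,12,10,18]

[9,7,3,4,12,10,18]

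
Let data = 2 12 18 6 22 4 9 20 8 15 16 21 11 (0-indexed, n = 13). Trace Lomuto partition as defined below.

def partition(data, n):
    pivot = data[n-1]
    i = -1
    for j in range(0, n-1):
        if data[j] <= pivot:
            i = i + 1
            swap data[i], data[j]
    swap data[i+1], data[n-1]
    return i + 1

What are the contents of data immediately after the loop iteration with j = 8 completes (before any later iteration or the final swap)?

2 6 4 9 8 18 12 20 22 15 16 21 11

pivot = data[12] = 11; i = -1
j=0: data[0]=2 ≤ 11 → i=0, swap data[0],data[0] (no change) → 2 12 18 6 22 4 9 20 8 15 16 21 11
j=1: data[1]=12 > 11 → no swap
j=2: data[2]=18 > 11 → no swap
j=3: data[3]=6 ≤ 11 → i=1, swap data[1],data[3] → 2 6 18 12 22 4 9 20 8 15 16 21 11
j=4: data[4]=22 > 11 → no swap
j=5: data[5]=4 ≤ 11 → i=2, swap data[2],data[5] → 2 6 4 12 22 18 9 20 8 15 16 21 11
j=6: data[6]=9 ≤ 11 → i=3, swap data[3],data[6] → 2 6 4 9 22 18 12 20 8 15 16 21 11
j=7: data[7]=20 > 11 → no swap
j=8: data[8]=8 ≤ 11 → i=4, swap data[4],data[8] → 2 6 4 9 8 18 12 20 22 15 16 21 11
(after j=8) data = 2 6 4 9 8 18 12 20 22 15 16 21 11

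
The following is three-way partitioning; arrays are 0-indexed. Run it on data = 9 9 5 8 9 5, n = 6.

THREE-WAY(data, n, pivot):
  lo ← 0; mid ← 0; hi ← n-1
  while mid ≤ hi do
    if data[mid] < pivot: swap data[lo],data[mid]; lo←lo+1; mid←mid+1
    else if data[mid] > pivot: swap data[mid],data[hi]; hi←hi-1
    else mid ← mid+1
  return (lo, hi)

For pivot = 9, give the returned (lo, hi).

(3, 5)

lo=0 mid=0 hi=5
9=9: mid=1
9=9: mid=2
5<9: swap(0,2), lo=1 mid=3 ⇒ 5 9 9 8 9 5
8<9: swap(1,3), lo=2 mid=4 ⇒ 5 8 9 9 9 5
9=9: mid=5
5<9: swap(2,5), lo=3 mid=6 ⇒ 5 8 5 9 9 9
done. lo=3 hi=5; data=5 8 5 9 9 9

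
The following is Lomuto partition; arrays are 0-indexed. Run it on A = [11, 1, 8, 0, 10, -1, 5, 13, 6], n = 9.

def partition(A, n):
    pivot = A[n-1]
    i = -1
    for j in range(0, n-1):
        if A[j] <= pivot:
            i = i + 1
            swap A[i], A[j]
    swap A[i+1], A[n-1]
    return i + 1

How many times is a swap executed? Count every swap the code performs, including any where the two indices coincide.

pivot=6, i=-1
j=0: 11>6, skip
j=1: 1≤6, i=0, swap(0,1) ⇒ [1, 11, 8, 0, 10, -1, 5, 13, 6]
j=2: 8>6, skip
j=3: 0≤6, i=1, swap(1,3) ⇒ [1, 0, 8, 11, 10, -1, 5, 13, 6]
j=4: 10>6, skip
j=5: -1≤6, i=2, swap(2,5) ⇒ [1, 0, -1, 11, 10, 8, 5, 13, 6]
j=6: 5≤6, i=3, swap(3,6) ⇒ [1, 0, -1, 5, 10, 8, 11, 13, 6]
j=7: 13>6, skip
swap(4,8) ⇒ [1, 0, -1, 5, 6, 8, 11, 13, 10]; return 4

5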